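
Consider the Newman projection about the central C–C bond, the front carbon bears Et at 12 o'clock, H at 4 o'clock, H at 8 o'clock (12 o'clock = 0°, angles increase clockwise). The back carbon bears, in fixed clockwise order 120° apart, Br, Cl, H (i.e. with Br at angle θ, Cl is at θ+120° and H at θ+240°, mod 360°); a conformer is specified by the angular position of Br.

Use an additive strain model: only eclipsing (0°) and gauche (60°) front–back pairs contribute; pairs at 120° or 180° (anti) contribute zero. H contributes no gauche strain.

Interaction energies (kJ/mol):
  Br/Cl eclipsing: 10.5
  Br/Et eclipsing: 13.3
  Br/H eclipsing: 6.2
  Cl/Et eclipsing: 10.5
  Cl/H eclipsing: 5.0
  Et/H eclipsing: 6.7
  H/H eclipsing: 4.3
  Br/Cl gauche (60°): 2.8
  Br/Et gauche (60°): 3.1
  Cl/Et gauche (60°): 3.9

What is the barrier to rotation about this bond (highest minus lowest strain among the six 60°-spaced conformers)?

19.5 kJ/mol

Br at 0° (eclipsed): Et(0°)/Br(0°) eclipsed 13.3; H(120°)/Cl(120°) eclipsed 5.0; H(240°)/H(240°) eclipsed 4.3 → 22.6 kJ/mol.
Br at 60° (staggered): Et(0°)/Br(60°) gauche 3.1 → 3.1 kJ/mol.
Br at 120° (eclipsed): Et(0°)/H(0°) eclipsed 6.7; H(120°)/Br(120°) eclipsed 6.2; H(240°)/Cl(240°) eclipsed 5.0 → 17.9 kJ/mol.
Br at 180° (staggered): Et(0°)/Cl(300°) gauche 3.9 → 3.9 kJ/mol.
Br at 240° (eclipsed): Et(0°)/Cl(0°) eclipsed 10.5; H(120°)/H(120°) eclipsed 4.3; H(240°)/Br(240°) eclipsed 6.2 → 21.0 kJ/mol.
Br at 300° (staggered): Et(0°)/Br(300°) gauche 3.1; Et(0°)/Cl(60°) gauche 3.9 → 7.0 kJ/mol.
Max at 0° (22.6 kJ/mol), min at 60° (3.1 kJ/mol); barrier = 19.5 kJ/mol.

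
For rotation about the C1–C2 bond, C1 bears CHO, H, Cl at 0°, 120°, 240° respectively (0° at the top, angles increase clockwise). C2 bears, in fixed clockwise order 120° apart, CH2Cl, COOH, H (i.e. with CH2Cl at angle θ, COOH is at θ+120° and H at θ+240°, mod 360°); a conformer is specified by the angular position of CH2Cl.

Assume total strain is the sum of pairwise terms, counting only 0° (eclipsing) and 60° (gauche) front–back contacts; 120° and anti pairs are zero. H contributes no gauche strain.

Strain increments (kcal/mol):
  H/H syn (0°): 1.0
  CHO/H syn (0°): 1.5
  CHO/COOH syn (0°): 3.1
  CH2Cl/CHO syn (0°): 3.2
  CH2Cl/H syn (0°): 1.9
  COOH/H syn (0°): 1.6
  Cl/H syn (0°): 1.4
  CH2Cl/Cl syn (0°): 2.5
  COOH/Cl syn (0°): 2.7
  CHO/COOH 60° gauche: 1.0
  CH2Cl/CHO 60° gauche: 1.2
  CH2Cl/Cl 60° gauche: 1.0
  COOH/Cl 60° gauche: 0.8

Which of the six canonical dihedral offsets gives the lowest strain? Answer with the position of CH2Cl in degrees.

CH2Cl at 0° (eclipsed): CHO–CH2Cl eclipsed, H–COOH eclipsed, Cl–H eclipsed; 3.2 + 1.6 + 1.4 = 6.2 kcal/mol.
CH2Cl at 60° (staggered): CHO–CH2Cl gauche, Cl–COOH gauche; 1.2 + 0.8 = 2.0 kcal/mol.
CH2Cl at 120° (eclipsed): CHO–H eclipsed, H–CH2Cl eclipsed, Cl–COOH eclipsed; 1.5 + 1.9 + 2.7 = 6.1 kcal/mol.
CH2Cl at 180° (staggered): CHO–COOH gauche, Cl–CH2Cl gauche, Cl–COOH gauche; 1.0 + 1.0 + 0.8 = 2.8 kcal/mol.
CH2Cl at 240° (eclipsed): CHO–COOH eclipsed, H–H eclipsed, Cl–CH2Cl eclipsed; 3.1 + 1.0 + 2.5 = 6.6 kcal/mol.
CH2Cl at 300° (staggered): CHO–CH2Cl gauche, CHO–COOH gauche, Cl–CH2Cl gauche; 1.2 + 1.0 + 1.0 = 3.2 kcal/mol.
The minimum (2.0 kcal/mol) occurs with CH2Cl at 60°.

60°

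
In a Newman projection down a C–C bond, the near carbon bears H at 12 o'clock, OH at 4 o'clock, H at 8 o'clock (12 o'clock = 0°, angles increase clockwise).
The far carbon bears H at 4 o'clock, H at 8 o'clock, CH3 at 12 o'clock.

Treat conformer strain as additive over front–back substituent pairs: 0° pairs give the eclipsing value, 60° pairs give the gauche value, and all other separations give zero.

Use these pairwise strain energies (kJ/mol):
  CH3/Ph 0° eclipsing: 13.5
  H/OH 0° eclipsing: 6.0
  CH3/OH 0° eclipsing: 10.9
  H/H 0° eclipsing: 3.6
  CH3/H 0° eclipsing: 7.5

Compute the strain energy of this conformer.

17.1 kJ/mol

This conformer (eclipsed): H(0°)/CH3(0°) eclipsed 7.5; OH(120°)/H(120°) eclipsed 6.0; H(240°)/H(240°) eclipsed 3.6 → 17.1 kJ/mol.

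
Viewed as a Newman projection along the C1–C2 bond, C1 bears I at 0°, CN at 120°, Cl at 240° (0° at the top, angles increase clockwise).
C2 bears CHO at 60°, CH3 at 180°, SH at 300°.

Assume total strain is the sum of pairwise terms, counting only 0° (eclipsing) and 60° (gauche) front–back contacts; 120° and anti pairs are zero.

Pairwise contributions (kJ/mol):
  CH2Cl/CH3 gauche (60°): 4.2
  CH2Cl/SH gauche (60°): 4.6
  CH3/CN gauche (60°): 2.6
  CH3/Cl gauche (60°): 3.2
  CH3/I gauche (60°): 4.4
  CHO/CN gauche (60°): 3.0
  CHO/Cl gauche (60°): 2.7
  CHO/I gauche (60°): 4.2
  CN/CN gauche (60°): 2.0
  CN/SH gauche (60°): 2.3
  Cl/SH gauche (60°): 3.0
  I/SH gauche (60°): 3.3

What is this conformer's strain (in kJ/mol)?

This conformer (staggered): I(0°)/CHO(60°) gauche 4.2; I(0°)/SH(300°) gauche 3.3; CN(120°)/CHO(60°) gauche 3.0; CN(120°)/CH3(180°) gauche 2.6; Cl(240°)/CH3(180°) gauche 3.2; Cl(240°)/SH(300°) gauche 3.0 → 19.3 kJ/mol.

19.3 kJ/mol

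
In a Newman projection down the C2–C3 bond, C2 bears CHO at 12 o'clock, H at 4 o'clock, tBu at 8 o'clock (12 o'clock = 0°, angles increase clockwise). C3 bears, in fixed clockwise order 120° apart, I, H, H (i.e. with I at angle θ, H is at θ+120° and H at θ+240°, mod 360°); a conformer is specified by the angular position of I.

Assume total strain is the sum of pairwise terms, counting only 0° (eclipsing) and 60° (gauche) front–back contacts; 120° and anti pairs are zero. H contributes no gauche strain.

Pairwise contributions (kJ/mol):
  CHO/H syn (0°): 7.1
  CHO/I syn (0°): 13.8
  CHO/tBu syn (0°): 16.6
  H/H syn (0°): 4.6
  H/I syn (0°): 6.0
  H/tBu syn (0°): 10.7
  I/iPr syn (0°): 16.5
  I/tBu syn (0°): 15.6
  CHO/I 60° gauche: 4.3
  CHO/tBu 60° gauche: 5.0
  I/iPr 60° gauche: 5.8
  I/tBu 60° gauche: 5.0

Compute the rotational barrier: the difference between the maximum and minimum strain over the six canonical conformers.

24.8 kJ/mol

I at 0° (eclipsed): CHO(0°)/I(0°) eclipsed 13.8; H(120°)/H(120°) eclipsed 4.6; tBu(240°)/H(240°) eclipsed 10.7 → 29.1 kJ/mol.
I at 60° (staggered): CHO(0°)/I(60°) gauche 4.3 → 4.3 kJ/mol.
I at 120° (eclipsed): CHO(0°)/H(0°) eclipsed 7.1; H(120°)/I(120°) eclipsed 6.0; tBu(240°)/H(240°) eclipsed 10.7 → 23.8 kJ/mol.
I at 180° (staggered): tBu(240°)/I(180°) gauche 5.0 → 5.0 kJ/mol.
I at 240° (eclipsed): CHO(0°)/H(0°) eclipsed 7.1; H(120°)/H(120°) eclipsed 4.6; tBu(240°)/I(240°) eclipsed 15.6 → 27.3 kJ/mol.
I at 300° (staggered): CHO(0°)/I(300°) gauche 4.3; tBu(240°)/I(300°) gauche 5.0 → 9.3 kJ/mol.
Max at 0° (29.1 kJ/mol), min at 60° (4.3 kJ/mol); barrier = 24.8 kJ/mol.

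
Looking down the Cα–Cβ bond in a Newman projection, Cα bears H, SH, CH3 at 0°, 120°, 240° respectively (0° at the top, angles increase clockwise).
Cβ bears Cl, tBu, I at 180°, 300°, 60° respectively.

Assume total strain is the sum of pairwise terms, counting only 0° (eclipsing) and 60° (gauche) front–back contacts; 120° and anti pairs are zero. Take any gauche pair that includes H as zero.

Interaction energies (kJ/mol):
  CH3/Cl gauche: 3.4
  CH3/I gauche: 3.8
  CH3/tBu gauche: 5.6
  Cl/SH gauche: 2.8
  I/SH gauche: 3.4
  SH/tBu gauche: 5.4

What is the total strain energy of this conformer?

15.2 kJ/mol

This conformer is staggered. SH at 120° is gauche with Cl at 180° (2.8); SH at 120° is gauche with I at 60° (3.4); CH3 at 240° is gauche with Cl at 180° (3.4); CH3 at 240° is gauche with tBu at 300° (5.6). Total 15.2 kJ/mol.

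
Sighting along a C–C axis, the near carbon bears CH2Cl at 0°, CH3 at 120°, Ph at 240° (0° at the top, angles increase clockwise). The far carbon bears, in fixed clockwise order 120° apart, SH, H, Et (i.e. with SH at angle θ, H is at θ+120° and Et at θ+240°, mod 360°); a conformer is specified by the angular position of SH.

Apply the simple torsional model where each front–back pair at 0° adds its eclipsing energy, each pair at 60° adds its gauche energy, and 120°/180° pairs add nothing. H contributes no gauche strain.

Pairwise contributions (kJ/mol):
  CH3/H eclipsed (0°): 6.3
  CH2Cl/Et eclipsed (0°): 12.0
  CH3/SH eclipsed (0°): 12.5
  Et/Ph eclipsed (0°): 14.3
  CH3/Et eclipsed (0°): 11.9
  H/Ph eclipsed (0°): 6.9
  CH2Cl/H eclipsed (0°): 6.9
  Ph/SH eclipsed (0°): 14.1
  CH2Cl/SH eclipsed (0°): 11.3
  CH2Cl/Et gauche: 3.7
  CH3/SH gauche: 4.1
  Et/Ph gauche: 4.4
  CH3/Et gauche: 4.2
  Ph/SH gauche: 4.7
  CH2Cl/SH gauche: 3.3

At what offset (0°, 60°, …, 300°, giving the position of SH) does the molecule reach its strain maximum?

240°

SH at 0° (eclipsed): CH2Cl(0°)/SH(0°) eclipsed 11.3; CH3(120°)/H(120°) eclipsed 6.3; Ph(240°)/Et(240°) eclipsed 14.3 → 31.9 kJ/mol.
SH at 60° (staggered): CH2Cl(0°)/SH(60°) gauche 3.3; CH2Cl(0°)/Et(300°) gauche 3.7; CH3(120°)/SH(60°) gauche 4.1; Ph(240°)/Et(300°) gauche 4.4 → 15.5 kJ/mol.
SH at 120° (eclipsed): CH2Cl(0°)/Et(0°) eclipsed 12.0; CH3(120°)/SH(120°) eclipsed 12.5; Ph(240°)/H(240°) eclipsed 6.9 → 31.4 kJ/mol.
SH at 180° (staggered): CH2Cl(0°)/Et(60°) gauche 3.7; CH3(120°)/SH(180°) gauche 4.1; CH3(120°)/Et(60°) gauche 4.2; Ph(240°)/SH(180°) gauche 4.7 → 16.7 kJ/mol.
SH at 240° (eclipsed): CH2Cl(0°)/H(0°) eclipsed 6.9; CH3(120°)/Et(120°) eclipsed 11.9; Ph(240°)/SH(240°) eclipsed 14.1 → 32.9 kJ/mol.
SH at 300° (staggered): CH2Cl(0°)/SH(300°) gauche 3.3; CH3(120°)/Et(180°) gauche 4.2; Ph(240°)/SH(300°) gauche 4.7; Ph(240°)/Et(180°) gauche 4.4 → 16.6 kJ/mol.
The maximum (32.9 kJ/mol) occurs with SH at 240°.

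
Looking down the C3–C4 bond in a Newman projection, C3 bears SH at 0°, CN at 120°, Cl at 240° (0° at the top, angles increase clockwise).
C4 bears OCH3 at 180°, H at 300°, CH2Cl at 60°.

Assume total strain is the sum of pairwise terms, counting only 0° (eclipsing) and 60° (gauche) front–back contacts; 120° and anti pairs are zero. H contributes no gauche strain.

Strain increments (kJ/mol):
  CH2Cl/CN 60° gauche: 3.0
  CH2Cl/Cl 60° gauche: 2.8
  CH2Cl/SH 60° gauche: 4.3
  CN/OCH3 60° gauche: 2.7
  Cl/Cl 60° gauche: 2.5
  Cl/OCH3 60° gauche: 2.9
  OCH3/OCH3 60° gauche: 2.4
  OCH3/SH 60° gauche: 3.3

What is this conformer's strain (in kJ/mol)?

12.9 kJ/mol

This conformer (staggered): SH(0°)/CH2Cl(60°) gauche 4.3; CN(120°)/OCH3(180°) gauche 2.7; CN(120°)/CH2Cl(60°) gauche 3.0; Cl(240°)/OCH3(180°) gauche 2.9 → 12.9 kJ/mol.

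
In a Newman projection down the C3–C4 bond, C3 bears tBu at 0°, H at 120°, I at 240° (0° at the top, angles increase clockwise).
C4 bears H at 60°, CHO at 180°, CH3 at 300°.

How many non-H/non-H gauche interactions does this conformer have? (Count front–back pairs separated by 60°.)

Non-H gauche pairs: tBu(0°)/CH3(300°); I(240°)/CHO(180°); I(240°)/CH3(300°) — 3 interactions.

3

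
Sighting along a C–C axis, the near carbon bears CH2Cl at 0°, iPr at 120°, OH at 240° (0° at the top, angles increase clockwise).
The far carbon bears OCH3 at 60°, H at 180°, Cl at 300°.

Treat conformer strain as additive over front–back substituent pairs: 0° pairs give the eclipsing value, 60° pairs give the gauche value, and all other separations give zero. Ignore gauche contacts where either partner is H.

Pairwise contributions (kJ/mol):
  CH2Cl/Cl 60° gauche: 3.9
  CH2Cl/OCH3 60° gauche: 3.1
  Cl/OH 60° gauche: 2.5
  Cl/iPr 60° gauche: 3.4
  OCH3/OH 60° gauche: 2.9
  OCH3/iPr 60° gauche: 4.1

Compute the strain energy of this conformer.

13.6 kJ/mol

This conformer (staggered): CH2Cl–OCH3 gauche, CH2Cl–Cl gauche, iPr–OCH3 gauche, OH–Cl gauche; 3.1 + 3.9 + 4.1 + 2.5 = 13.6 kJ/mol.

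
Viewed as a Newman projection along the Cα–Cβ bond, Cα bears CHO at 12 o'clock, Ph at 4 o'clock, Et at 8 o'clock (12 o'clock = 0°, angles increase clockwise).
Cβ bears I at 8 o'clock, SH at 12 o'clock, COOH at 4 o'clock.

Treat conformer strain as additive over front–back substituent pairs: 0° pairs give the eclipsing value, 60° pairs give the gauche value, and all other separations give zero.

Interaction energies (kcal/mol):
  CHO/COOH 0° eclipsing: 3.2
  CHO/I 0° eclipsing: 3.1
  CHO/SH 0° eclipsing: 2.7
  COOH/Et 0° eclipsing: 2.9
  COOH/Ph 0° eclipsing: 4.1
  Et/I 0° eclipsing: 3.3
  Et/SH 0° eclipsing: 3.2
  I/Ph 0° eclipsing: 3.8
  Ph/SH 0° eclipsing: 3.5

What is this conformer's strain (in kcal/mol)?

10.1 kcal/mol

This conformer (eclipsed): CHO–SH eclipsed, Ph–COOH eclipsed, Et–I eclipsed; 2.7 + 4.1 + 3.3 = 10.1 kcal/mol.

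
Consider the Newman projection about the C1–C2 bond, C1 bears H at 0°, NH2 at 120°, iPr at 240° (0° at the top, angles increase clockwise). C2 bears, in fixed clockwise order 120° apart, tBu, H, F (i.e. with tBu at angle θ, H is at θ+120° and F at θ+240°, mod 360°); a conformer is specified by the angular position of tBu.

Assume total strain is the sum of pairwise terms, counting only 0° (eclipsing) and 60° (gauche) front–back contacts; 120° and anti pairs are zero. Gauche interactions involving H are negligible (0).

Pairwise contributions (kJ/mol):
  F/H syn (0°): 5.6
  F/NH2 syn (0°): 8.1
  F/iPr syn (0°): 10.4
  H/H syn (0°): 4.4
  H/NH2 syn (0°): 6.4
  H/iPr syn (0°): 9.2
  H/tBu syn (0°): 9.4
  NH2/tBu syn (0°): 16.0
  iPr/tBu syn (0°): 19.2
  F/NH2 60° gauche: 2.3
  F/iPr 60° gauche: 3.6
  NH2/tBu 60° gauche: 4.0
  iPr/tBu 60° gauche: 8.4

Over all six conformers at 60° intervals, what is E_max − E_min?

24.1 kJ/mol

tBu at 0° (eclipsed): H(0°)/tBu(0°) eclipsed 9.4; NH2(120°)/H(120°) eclipsed 6.4; iPr(240°)/F(240°) eclipsed 10.4 → 26.2 kJ/mol.
tBu at 60° (staggered): NH2(120°)/tBu(60°) gauche 4.0; iPr(240°)/F(300°) gauche 3.6 → 7.6 kJ/mol.
tBu at 120° (eclipsed): H(0°)/F(0°) eclipsed 5.6; NH2(120°)/tBu(120°) eclipsed 16.0; iPr(240°)/H(240°) eclipsed 9.2 → 30.8 kJ/mol.
tBu at 180° (staggered): NH2(120°)/tBu(180°) gauche 4.0; NH2(120°)/F(60°) gauche 2.3; iPr(240°)/tBu(180°) gauche 8.4 → 14.7 kJ/mol.
tBu at 240° (eclipsed): H(0°)/H(0°) eclipsed 4.4; NH2(120°)/F(120°) eclipsed 8.1; iPr(240°)/tBu(240°) eclipsed 19.2 → 31.7 kJ/mol.
tBu at 300° (staggered): NH2(120°)/F(180°) gauche 2.3; iPr(240°)/tBu(300°) gauche 8.4; iPr(240°)/F(180°) gauche 3.6 → 14.3 kJ/mol.
Max at 240° (31.7 kJ/mol), min at 60° (7.6 kJ/mol); barrier = 24.1 kJ/mol.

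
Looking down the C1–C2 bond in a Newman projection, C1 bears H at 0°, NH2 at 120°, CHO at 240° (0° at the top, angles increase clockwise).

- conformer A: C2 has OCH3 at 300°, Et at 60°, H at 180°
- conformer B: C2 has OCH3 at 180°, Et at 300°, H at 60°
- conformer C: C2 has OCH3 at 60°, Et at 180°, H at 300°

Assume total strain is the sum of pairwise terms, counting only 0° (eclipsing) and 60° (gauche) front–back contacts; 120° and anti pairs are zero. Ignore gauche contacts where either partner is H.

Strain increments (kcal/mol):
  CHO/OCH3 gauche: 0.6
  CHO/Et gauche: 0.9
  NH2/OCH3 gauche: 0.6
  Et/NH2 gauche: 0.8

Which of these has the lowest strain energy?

A

A is staggered. NH2 at 120° is gauche with Et at 60° (0.8); CHO at 240° is gauche with OCH3 at 300° (0.6). Total 1.4 kcal/mol.
B is staggered. NH2 at 120° is gauche with OCH3 at 180° (0.6); CHO at 240° is gauche with OCH3 at 180° (0.6); CHO at 240° is gauche with Et at 300° (0.9). Total 2.1 kcal/mol.
C is staggered. NH2 at 120° is gauche with OCH3 at 60° (0.6); NH2 at 120° is gauche with Et at 180° (0.8); CHO at 240° is gauche with Et at 180° (0.9). Total 2.3 kcal/mol.
A has the lowest total (1.4 kcal/mol).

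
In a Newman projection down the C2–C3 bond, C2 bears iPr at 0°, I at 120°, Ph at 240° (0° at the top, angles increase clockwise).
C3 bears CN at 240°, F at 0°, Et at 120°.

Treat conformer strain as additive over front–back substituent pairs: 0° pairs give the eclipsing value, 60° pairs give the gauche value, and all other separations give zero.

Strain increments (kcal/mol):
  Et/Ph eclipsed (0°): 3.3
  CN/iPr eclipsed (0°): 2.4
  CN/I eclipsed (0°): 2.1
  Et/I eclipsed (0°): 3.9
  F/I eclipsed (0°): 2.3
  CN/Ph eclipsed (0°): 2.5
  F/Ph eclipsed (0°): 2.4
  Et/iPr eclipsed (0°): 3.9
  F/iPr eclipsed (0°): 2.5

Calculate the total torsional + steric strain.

8.9 kcal/mol

This conformer (eclipsed): iPr–F eclipsed, I–Et eclipsed, Ph–CN eclipsed; 2.5 + 3.9 + 2.5 = 8.9 kcal/mol.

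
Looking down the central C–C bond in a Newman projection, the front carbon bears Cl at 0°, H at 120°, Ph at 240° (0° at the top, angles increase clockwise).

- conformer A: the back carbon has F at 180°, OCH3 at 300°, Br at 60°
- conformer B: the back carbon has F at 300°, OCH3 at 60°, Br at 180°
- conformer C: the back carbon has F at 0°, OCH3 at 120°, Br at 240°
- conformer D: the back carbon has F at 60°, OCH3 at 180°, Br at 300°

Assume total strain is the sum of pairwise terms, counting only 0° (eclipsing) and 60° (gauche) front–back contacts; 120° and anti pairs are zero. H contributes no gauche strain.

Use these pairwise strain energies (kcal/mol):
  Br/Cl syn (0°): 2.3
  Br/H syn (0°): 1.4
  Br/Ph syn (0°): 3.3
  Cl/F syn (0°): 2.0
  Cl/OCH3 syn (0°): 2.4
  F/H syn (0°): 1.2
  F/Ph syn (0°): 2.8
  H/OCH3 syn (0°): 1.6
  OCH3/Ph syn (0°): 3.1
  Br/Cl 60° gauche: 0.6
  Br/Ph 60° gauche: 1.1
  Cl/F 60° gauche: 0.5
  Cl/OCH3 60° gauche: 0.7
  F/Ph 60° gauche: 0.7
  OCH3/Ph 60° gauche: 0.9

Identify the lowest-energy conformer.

A

A is staggered. Cl at 0° is gauche with OCH3 at 300° (0.7); Cl at 0° is gauche with Br at 60° (0.6); Ph at 240° is gauche with F at 180° (0.7); Ph at 240° is gauche with OCH3 at 300° (0.9). Total 2.9 kcal/mol.
B is staggered. Cl at 0° is gauche with F at 300° (0.5); Cl at 0° is gauche with OCH3 at 60° (0.7); Ph at 240° is gauche with F at 300° (0.7); Ph at 240° is gauche with Br at 180° (1.1). Total 3.0 kcal/mol.
C is eclipsed. Cl at 0° is eclipsed with F at 0° (2.0); H at 120° is eclipsed with OCH3 at 120° (1.6); Ph at 240° is eclipsed with Br at 240° (3.3). Total 6.9 kcal/mol.
D is staggered. Cl at 0° is gauche with F at 60° (0.5); Cl at 0° is gauche with Br at 300° (0.6); Ph at 240° is gauche with OCH3 at 180° (0.9); Ph at 240° is gauche with Br at 300° (1.1). Total 3.1 kcal/mol.
A has the lowest total (2.9 kcal/mol).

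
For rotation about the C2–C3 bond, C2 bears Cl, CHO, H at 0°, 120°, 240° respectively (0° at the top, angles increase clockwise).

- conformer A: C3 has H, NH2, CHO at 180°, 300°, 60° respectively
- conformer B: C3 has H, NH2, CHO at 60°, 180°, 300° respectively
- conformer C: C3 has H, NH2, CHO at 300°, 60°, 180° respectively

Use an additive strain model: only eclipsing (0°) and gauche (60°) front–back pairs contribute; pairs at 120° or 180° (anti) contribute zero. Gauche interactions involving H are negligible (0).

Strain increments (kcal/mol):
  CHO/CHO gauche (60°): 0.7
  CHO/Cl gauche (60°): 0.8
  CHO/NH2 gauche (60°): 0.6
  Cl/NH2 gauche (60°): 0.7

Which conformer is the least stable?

A (staggered): Cl(0°)/NH2(300°) gauche 0.7; Cl(0°)/CHO(60°) gauche 0.8; CHO(120°)/CHO(60°) gauche 0.7 → 2.2 kcal/mol.
B (staggered): Cl(0°)/CHO(300°) gauche 0.8; CHO(120°)/NH2(180°) gauche 0.6 → 1.4 kcal/mol.
C (staggered): Cl(0°)/NH2(60°) gauche 0.7; CHO(120°)/NH2(60°) gauche 0.6; CHO(120°)/CHO(180°) gauche 0.7 → 2.0 kcal/mol.
A has the highest total (2.2 kcal/mol).

A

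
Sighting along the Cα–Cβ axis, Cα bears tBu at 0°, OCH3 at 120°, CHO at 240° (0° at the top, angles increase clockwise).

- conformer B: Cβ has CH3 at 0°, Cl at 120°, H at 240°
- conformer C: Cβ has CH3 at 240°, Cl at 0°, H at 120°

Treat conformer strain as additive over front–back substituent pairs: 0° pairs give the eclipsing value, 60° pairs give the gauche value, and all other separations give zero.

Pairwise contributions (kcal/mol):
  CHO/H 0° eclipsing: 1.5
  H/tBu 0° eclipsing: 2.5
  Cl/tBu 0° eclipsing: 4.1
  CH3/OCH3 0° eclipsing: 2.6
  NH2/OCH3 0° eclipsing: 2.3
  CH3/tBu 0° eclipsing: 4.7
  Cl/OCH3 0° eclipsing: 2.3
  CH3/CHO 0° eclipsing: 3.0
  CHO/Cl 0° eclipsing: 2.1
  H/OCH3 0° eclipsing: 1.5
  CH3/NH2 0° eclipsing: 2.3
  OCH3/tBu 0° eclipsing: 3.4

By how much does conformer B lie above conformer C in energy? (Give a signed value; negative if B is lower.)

B (eclipsed): tBu–CH3 eclipsed, OCH3–Cl eclipsed, CHO–H eclipsed; 4.7 + 2.3 + 1.5 = 8.5 kcal/mol.
C (eclipsed): tBu–Cl eclipsed, OCH3–H eclipsed, CHO–CH3 eclipsed; 4.1 + 1.5 + 3.0 = 8.6 kcal/mol.
E(B) − E(C) = 8.5 − 8.6 = -0.1 kcal/mol.

-0.1 kcal/mol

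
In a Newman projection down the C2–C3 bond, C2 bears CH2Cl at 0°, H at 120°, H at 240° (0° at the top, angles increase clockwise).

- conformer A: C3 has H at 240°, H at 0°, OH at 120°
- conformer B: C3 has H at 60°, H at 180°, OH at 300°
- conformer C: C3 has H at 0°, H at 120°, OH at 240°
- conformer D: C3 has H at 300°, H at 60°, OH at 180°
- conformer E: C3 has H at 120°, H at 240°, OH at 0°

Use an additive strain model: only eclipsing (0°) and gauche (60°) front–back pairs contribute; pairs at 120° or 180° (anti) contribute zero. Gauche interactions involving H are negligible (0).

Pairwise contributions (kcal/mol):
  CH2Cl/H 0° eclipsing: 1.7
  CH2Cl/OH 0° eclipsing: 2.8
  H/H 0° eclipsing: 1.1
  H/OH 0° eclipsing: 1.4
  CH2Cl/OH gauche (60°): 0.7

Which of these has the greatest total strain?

A is eclipsed. CH2Cl at 0° is eclipsed with H at 0° (1.7); H at 120° is eclipsed with OH at 120° (1.4); H at 240° is eclipsed with H at 240° (1.1). Total 4.2 kcal/mol.
B is staggered. CH2Cl at 0° is gauche with OH at 300° (0.7). Total 0.7 kcal/mol.
C is eclipsed. CH2Cl at 0° is eclipsed with H at 0° (1.7); H at 120° is eclipsed with H at 120° (1.1); H at 240° is eclipsed with OH at 240° (1.4). Total 4.2 kcal/mol.
D (staggered): no non-H gauche contacts → 0.0 kcal/mol.
E is eclipsed. CH2Cl at 0° is eclipsed with OH at 0° (2.8); H at 120° is eclipsed with H at 120° (1.1); H at 240° is eclipsed with H at 240° (1.1). Total 5.0 kcal/mol.
E has the highest total (5.0 kcal/mol).

E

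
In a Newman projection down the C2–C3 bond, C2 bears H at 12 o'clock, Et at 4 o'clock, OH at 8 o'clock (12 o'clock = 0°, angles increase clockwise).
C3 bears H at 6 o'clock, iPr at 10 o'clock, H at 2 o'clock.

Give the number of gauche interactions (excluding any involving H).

Non-H gauche pairs: OH(240°)/iPr(300°) — 1 interaction.

1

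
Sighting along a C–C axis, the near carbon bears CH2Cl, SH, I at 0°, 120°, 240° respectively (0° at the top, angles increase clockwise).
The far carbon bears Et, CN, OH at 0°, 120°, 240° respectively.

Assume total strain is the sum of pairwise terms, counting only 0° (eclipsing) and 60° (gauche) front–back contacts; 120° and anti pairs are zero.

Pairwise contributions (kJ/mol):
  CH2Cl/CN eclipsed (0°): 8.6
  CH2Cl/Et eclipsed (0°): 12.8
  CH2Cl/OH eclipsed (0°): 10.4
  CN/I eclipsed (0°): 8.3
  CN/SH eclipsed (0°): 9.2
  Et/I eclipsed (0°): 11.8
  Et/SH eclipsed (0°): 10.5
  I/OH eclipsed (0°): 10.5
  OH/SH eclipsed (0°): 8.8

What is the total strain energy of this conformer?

32.5 kJ/mol

This conformer (eclipsed): CH2Cl(0°)/Et(0°) eclipsed 12.8; SH(120°)/CN(120°) eclipsed 9.2; I(240°)/OH(240°) eclipsed 10.5 → 32.5 kJ/mol.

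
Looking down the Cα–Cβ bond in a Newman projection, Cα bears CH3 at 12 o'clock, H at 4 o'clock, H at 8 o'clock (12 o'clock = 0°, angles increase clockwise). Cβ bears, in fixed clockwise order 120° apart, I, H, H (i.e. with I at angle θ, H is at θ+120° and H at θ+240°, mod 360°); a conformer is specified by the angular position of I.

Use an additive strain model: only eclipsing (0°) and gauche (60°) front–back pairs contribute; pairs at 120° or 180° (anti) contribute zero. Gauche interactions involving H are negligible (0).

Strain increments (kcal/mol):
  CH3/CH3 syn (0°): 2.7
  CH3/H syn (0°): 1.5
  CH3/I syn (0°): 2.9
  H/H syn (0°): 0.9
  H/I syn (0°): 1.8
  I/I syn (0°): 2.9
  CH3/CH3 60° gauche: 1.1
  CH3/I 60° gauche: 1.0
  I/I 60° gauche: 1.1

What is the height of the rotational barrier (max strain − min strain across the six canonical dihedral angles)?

I at 0° (eclipsed): CH3–I eclipsed, H–H eclipsed, H–H eclipsed; 2.9 + 0.9 + 0.9 = 4.7 kcal/mol.
I at 60° (staggered): CH3–I gauche; 1.0 = 1.0 kcal/mol.
I at 120° (eclipsed): CH3–H eclipsed, H–I eclipsed, H–H eclipsed; 1.5 + 1.8 + 0.9 = 4.2 kcal/mol.
I at 180° (staggered): no non-H gauche contacts → 0.0 kcal/mol.
I at 240° (eclipsed): CH3–H eclipsed, H–H eclipsed, H–I eclipsed; 1.5 + 0.9 + 1.8 = 4.2 kcal/mol.
I at 300° (staggered): CH3–I gauche; 1.0 = 1.0 kcal/mol.
Max at 0° (4.7 kcal/mol), min at 180° (0.0 kcal/mol); barrier = 4.7 kcal/mol.

4.7 kcal/mol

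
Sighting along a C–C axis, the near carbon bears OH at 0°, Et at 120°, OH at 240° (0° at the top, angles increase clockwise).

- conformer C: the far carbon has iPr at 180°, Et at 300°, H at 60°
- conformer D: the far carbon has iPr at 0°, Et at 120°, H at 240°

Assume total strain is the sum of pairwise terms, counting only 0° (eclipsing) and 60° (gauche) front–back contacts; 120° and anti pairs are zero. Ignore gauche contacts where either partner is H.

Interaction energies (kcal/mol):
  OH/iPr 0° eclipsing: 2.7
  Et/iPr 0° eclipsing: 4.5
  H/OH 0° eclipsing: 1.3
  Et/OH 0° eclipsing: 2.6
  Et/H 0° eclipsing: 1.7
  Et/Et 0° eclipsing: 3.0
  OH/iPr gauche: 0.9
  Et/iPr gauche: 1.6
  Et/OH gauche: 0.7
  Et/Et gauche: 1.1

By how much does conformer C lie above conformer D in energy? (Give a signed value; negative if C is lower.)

C (staggered): OH(0°)/Et(300°) gauche 0.7; Et(120°)/iPr(180°) gauche 1.6; OH(240°)/iPr(180°) gauche 0.9; OH(240°)/Et(300°) gauche 0.7 → 3.9 kcal/mol.
D (eclipsed): OH(0°)/iPr(0°) eclipsed 2.7; Et(120°)/Et(120°) eclipsed 3.0; OH(240°)/H(240°) eclipsed 1.3 → 7.0 kcal/mol.
E(C) − E(D) = 3.9 − 7.0 = -3.1 kcal/mol.

-3.1 kcal/mol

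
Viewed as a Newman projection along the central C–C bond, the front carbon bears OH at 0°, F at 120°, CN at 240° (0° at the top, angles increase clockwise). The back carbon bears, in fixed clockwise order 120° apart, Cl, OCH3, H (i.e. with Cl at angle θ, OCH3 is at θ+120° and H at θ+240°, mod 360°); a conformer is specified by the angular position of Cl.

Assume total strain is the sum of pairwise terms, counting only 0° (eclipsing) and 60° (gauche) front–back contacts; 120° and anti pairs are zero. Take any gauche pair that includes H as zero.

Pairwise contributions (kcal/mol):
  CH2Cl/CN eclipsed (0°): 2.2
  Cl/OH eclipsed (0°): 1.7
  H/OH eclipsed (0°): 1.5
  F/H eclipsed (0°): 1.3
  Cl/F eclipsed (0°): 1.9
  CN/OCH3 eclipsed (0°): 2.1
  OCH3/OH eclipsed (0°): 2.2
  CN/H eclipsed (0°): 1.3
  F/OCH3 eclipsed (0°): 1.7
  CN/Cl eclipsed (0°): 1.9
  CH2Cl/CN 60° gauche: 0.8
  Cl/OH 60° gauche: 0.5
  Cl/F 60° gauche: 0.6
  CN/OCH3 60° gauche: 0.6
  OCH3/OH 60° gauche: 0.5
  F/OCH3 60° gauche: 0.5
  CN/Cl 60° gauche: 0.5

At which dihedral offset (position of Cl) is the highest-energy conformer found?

120°

Cl at 0° (eclipsed): OH–Cl eclipsed, F–OCH3 eclipsed, CN–H eclipsed; 1.7 + 1.7 + 1.3 = 4.7 kcal/mol.
Cl at 60° (staggered): OH–Cl gauche, F–Cl gauche, F–OCH3 gauche, CN–OCH3 gauche; 0.5 + 0.6 + 0.5 + 0.6 = 2.2 kcal/mol.
Cl at 120° (eclipsed): OH–H eclipsed, F–Cl eclipsed, CN–OCH3 eclipsed; 1.5 + 1.9 + 2.1 = 5.5 kcal/mol.
Cl at 180° (staggered): OH–OCH3 gauche, F–Cl gauche, CN–Cl gauche, CN–OCH3 gauche; 0.5 + 0.6 + 0.5 + 0.6 = 2.2 kcal/mol.
Cl at 240° (eclipsed): OH–OCH3 eclipsed, F–H eclipsed, CN–Cl eclipsed; 2.2 + 1.3 + 1.9 = 5.4 kcal/mol.
Cl at 300° (staggered): OH–Cl gauche, OH–OCH3 gauche, F–OCH3 gauche, CN–Cl gauche; 0.5 + 0.5 + 0.5 + 0.5 = 2.0 kcal/mol.
The maximum (5.5 kcal/mol) occurs with Cl at 120°.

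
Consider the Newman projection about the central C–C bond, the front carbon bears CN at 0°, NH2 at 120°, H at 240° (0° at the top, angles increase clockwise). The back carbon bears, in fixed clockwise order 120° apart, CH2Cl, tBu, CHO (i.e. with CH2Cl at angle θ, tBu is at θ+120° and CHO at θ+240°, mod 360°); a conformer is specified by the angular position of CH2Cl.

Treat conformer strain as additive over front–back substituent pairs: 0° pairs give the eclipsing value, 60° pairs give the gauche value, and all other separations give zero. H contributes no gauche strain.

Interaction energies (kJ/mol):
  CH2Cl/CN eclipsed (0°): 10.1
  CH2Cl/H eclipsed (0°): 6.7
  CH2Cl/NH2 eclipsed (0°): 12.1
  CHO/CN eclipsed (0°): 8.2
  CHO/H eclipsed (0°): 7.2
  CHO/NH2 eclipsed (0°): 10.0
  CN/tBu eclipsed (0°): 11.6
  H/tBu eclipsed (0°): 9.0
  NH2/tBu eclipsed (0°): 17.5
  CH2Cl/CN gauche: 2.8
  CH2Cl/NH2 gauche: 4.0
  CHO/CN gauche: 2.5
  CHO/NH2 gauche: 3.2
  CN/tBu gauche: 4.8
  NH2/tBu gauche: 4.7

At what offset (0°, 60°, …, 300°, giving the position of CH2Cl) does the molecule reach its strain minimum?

60°

CH2Cl at 0° (eclipsed): CN–CH2Cl eclipsed, NH2–tBu eclipsed, H–CHO eclipsed; 10.1 + 17.5 + 7.2 = 34.8 kJ/mol.
CH2Cl at 60° (staggered): CN–CH2Cl gauche, CN–CHO gauche, NH2–CH2Cl gauche, NH2–tBu gauche; 2.8 + 2.5 + 4.0 + 4.7 = 14.0 kJ/mol.
CH2Cl at 120° (eclipsed): CN–CHO eclipsed, NH2–CH2Cl eclipsed, H–tBu eclipsed; 8.2 + 12.1 + 9.0 = 29.3 kJ/mol.
CH2Cl at 180° (staggered): CN–tBu gauche, CN–CHO gauche, NH2–CH2Cl gauche, NH2–CHO gauche; 4.8 + 2.5 + 4.0 + 3.2 = 14.5 kJ/mol.
CH2Cl at 240° (eclipsed): CN–tBu eclipsed, NH2–CHO eclipsed, H–CH2Cl eclipsed; 11.6 + 10.0 + 6.7 = 28.3 kJ/mol.
CH2Cl at 300° (staggered): CN–CH2Cl gauche, CN–tBu gauche, NH2–tBu gauche, NH2–CHO gauche; 2.8 + 4.8 + 4.7 + 3.2 = 15.5 kJ/mol.
The minimum (14.0 kJ/mol) occurs with CH2Cl at 60°.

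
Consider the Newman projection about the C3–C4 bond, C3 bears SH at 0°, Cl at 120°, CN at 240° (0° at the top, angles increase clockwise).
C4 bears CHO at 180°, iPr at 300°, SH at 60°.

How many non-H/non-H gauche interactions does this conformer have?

Non-H gauche pairs: SH(0°)/iPr(300°); SH(0°)/SH(60°); Cl(120°)/CHO(180°); Cl(120°)/SH(60°); CN(240°)/CHO(180°); CN(240°)/iPr(300°) — 6 interactions.

6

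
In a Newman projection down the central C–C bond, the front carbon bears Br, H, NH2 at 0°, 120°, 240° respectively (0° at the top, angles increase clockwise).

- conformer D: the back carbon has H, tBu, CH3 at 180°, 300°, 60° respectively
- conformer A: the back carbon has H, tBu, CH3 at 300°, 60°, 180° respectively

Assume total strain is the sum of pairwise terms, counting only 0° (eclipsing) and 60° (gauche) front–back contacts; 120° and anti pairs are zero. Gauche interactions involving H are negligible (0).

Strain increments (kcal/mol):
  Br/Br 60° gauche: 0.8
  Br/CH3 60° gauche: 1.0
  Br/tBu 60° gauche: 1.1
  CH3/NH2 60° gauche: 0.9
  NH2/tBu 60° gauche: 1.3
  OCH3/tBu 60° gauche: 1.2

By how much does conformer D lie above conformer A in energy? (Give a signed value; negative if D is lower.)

+1.4 kcal/mol

D (staggered): Br–tBu gauche, Br–CH3 gauche, NH2–tBu gauche; 1.1 + 1.0 + 1.3 = 3.4 kcal/mol.
A (staggered): Br–tBu gauche, NH2–CH3 gauche; 1.1 + 0.9 = 2.0 kcal/mol.
E(D) − E(A) = 3.4 − 2.0 = +1.4 kcal/mol.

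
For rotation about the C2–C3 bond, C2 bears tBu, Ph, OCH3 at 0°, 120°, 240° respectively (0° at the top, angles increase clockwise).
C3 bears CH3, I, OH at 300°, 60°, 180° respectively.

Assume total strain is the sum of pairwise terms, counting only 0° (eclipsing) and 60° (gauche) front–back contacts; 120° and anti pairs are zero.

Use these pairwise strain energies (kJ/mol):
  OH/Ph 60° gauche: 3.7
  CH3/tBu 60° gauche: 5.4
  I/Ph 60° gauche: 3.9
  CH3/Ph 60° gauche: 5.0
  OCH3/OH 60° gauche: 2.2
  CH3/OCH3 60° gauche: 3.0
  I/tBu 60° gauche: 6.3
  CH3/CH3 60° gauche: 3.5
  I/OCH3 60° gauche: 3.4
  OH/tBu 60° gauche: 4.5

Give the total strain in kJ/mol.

24.5 kJ/mol

This conformer (staggered): tBu(0°)/CH3(300°) gauche 5.4; tBu(0°)/I(60°) gauche 6.3; Ph(120°)/I(60°) gauche 3.9; Ph(120°)/OH(180°) gauche 3.7; OCH3(240°)/CH3(300°) gauche 3.0; OCH3(240°)/OH(180°) gauche 2.2 → 24.5 kJ/mol.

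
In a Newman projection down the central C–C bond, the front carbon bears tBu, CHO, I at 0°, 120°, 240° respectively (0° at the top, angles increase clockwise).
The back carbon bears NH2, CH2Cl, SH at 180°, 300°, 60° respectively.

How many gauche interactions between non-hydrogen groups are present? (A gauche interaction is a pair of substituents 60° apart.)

Non-H gauche pairs: tBu(0°)/CH2Cl(300°); tBu(0°)/SH(60°); CHO(120°)/NH2(180°); CHO(120°)/SH(60°); I(240°)/NH2(180°); I(240°)/CH2Cl(300°) — 6 interactions.

6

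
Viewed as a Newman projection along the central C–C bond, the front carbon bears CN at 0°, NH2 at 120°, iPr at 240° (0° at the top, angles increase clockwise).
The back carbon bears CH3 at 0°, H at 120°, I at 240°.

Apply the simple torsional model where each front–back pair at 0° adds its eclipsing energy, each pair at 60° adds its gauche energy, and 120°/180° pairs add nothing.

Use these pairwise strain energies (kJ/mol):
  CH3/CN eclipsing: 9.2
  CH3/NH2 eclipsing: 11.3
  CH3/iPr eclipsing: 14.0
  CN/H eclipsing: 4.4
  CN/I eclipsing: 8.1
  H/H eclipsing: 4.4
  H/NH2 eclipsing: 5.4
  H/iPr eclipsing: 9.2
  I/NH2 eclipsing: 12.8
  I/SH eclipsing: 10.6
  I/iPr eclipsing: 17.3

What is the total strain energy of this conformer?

31.9 kJ/mol

This conformer (eclipsed): CN–CH3 eclipsed, NH2–H eclipsed, iPr–I eclipsed; 9.2 + 5.4 + 17.3 = 31.9 kJ/mol.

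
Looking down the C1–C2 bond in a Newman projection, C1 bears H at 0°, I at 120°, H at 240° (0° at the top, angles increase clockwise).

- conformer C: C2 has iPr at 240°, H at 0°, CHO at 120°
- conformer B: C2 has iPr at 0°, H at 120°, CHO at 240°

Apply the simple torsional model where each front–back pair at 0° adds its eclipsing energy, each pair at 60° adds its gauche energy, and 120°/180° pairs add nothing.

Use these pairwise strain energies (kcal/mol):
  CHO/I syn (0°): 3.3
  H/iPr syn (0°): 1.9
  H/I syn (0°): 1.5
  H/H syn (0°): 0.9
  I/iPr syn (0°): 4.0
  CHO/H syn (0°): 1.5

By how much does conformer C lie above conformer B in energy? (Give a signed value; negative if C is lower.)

C is eclipsed. H at 0° is eclipsed with H at 0° (0.9); I at 120° is eclipsed with CHO at 120° (3.3); H at 240° is eclipsed with iPr at 240° (1.9). Total 6.1 kcal/mol.
B is eclipsed. H at 0° is eclipsed with iPr at 0° (1.9); I at 120° is eclipsed with H at 120° (1.5); H at 240° is eclipsed with CHO at 240° (1.5). Total 4.9 kcal/mol.
E(C) − E(B) = 6.1 − 4.9 = +1.2 kcal/mol.

+1.2 kcal/mol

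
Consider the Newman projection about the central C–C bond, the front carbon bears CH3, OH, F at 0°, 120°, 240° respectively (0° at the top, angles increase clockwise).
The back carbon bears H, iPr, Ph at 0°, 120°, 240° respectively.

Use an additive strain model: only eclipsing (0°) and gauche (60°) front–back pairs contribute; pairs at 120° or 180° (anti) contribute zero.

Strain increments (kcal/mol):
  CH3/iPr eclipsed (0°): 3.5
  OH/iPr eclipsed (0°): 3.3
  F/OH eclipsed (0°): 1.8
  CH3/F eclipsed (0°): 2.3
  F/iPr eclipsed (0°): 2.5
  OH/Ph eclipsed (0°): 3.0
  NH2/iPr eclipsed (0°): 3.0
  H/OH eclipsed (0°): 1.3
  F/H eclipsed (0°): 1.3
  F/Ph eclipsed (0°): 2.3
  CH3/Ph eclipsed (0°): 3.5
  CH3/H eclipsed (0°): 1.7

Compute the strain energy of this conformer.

7.3 kcal/mol

This conformer (eclipsed): CH3(0°)/H(0°) eclipsed 1.7; OH(120°)/iPr(120°) eclipsed 3.3; F(240°)/Ph(240°) eclipsed 2.3 → 7.3 kcal/mol.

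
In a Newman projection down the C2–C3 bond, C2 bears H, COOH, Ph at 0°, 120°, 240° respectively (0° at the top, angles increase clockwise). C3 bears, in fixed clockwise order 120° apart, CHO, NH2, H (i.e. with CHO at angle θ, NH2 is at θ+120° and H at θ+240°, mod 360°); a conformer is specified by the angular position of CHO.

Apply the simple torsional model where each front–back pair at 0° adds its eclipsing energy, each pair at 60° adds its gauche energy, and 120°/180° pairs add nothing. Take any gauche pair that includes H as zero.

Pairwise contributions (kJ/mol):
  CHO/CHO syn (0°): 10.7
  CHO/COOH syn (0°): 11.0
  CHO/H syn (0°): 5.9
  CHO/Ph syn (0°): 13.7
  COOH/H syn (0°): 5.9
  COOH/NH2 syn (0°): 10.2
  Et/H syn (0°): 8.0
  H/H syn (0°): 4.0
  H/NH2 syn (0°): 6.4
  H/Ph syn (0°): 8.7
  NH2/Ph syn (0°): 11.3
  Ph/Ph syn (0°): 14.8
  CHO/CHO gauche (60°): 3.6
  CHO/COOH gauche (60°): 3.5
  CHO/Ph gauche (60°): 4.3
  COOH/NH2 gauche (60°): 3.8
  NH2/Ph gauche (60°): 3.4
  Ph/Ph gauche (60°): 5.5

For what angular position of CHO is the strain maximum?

120°

CHO at 0° (eclipsed): H–CHO eclipsed, COOH–NH2 eclipsed, Ph–H eclipsed; 5.9 + 10.2 + 8.7 = 24.8 kJ/mol.
CHO at 60° (staggered): COOH–CHO gauche, COOH–NH2 gauche, Ph–NH2 gauche; 3.5 + 3.8 + 3.4 = 10.7 kJ/mol.
CHO at 120° (eclipsed): H–H eclipsed, COOH–CHO eclipsed, Ph–NH2 eclipsed; 4.0 + 11.0 + 11.3 = 26.3 kJ/mol.
CHO at 180° (staggered): COOH–CHO gauche, Ph–CHO gauche, Ph–NH2 gauche; 3.5 + 4.3 + 3.4 = 11.2 kJ/mol.
CHO at 240° (eclipsed): H–NH2 eclipsed, COOH–H eclipsed, Ph–CHO eclipsed; 6.4 + 5.9 + 13.7 = 26.0 kJ/mol.
CHO at 300° (staggered): COOH–NH2 gauche, Ph–CHO gauche; 3.8 + 4.3 = 8.1 kJ/mol.
The maximum (26.3 kJ/mol) occurs with CHO at 120°.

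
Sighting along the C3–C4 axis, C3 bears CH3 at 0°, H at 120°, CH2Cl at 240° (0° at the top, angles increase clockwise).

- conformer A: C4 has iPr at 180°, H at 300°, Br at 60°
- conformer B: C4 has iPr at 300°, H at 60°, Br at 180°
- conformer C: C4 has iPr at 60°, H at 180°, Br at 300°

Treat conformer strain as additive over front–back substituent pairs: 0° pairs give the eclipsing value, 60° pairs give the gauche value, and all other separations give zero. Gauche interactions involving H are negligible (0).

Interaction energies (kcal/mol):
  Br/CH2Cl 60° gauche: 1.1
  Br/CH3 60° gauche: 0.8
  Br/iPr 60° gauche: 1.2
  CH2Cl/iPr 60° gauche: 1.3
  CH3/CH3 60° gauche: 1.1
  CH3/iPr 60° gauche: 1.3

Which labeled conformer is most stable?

A is staggered. CH3 at 0° is gauche with Br at 60° (0.8); CH2Cl at 240° is gauche with iPr at 180° (1.3). Total 2.1 kcal/mol.
B is staggered. CH3 at 0° is gauche with iPr at 300° (1.3); CH2Cl at 240° is gauche with iPr at 300° (1.3); CH2Cl at 240° is gauche with Br at 180° (1.1). Total 3.7 kcal/mol.
C is staggered. CH3 at 0° is gauche with iPr at 60° (1.3); CH3 at 0° is gauche with Br at 300° (0.8); CH2Cl at 240° is gauche with Br at 300° (1.1). Total 3.2 kcal/mol.
A has the lowest total (2.1 kcal/mol).

A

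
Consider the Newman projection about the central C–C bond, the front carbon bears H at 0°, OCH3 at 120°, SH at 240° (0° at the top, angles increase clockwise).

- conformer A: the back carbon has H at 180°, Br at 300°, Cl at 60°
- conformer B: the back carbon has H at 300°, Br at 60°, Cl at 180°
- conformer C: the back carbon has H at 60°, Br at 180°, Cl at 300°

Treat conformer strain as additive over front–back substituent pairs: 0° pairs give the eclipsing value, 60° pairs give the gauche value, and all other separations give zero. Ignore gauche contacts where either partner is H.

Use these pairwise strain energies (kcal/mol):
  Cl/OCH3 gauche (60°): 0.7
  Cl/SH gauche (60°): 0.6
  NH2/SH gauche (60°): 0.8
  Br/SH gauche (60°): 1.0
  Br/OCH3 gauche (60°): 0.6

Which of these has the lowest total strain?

A is staggered. OCH3 at 120° is gauche with Cl at 60° (0.7); SH at 240° is gauche with Br at 300° (1.0). Total 1.7 kcal/mol.
B is staggered. OCH3 at 120° is gauche with Br at 60° (0.6); OCH3 at 120° is gauche with Cl at 180° (0.7); SH at 240° is gauche with Cl at 180° (0.6). Total 1.9 kcal/mol.
C is staggered. OCH3 at 120° is gauche with Br at 180° (0.6); SH at 240° is gauche with Br at 180° (1.0); SH at 240° is gauche with Cl at 300° (0.6). Total 2.2 kcal/mol.
A has the lowest total (1.7 kcal/mol).

A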